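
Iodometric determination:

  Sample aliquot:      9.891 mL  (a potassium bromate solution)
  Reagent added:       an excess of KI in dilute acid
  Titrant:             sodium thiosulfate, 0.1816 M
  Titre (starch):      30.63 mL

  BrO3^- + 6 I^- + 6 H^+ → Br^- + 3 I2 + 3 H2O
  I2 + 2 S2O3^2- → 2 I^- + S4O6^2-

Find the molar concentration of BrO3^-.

0.09373 M

n(S2O3^2-) = 0.03063 × 0.1816 = 5.562 × 10^-3 mol
n(I2) = n(S2O3^2-)/2 = 2.781 × 10^-3 mol
From the 1:3 ratio, n(BrO3^-) in the aliquot = 1/3 × 2.781 × 10^-3 = 9.271 × 10^-4 mol
[BrO3^-] = 9.271 × 10^-4 / 0.009891 = 0.09373 mol/L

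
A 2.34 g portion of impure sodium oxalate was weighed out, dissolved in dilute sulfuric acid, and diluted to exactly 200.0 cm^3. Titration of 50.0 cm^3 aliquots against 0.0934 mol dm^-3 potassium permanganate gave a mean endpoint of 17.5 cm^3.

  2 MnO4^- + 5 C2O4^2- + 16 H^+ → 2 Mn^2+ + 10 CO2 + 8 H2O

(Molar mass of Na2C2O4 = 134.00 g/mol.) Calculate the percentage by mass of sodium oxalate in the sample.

93.6 %

n(KMnO4) per titration = 0.0175 × 0.0934 = 1.63 × 10^-3 mol
From the 5:2 ratio, n(Na2C2O4) in each aliquot = 5/2 × 1.63 × 10^-3 = 4.09 × 10^-3 mol
n(Na2C2O4) in the whole flask = 4.09 × 10^-3 × 200.0/50.0 = 0.0163 mol
mass of Na2C2O4 = 0.0163 × 134.00 = 2.19 g
% Na2C2O4 = 2.19 / 2.34 × 100 = 93.6 %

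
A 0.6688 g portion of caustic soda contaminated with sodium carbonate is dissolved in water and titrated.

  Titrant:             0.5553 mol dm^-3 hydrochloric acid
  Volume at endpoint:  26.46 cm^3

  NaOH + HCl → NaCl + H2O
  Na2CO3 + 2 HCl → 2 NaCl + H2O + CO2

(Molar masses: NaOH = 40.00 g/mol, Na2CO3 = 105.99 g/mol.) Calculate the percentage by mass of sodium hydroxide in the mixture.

50.57 %

n(HCl) = 0.02646 × 0.5553 = 0.01469 mol
Let x = n(NaOH), y = n(Na2CO3).
Titrant: 1x + 2y = 0.01469;  mass: 40.00x + 105.99y = 0.6688
Solving, x = 8.455 × 10^-3 mol, y = 3.119 × 10^-3 mol
mass of NaOH = 8.455 × 10^-3 × 40.00 = 0.3382 g
% NaOH = 0.3382 / 0.6688 × 100 = 50.57 %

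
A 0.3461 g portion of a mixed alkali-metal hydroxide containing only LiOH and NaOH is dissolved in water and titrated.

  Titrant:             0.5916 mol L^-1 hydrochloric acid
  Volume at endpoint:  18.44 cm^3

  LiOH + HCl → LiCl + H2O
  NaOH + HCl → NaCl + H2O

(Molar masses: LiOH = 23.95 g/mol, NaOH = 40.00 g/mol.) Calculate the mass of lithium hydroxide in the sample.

0.1347 g

n(HCl) = 0.01844 × 0.5916 = 0.01091 mol
Let x = n(LiOH), y = n(NaOH).
Titrant: 1x + 1y = 0.01091;  mass: 23.95x + 40.00y = 0.3461
Solving, x = 5.624 × 10^-3 mol, y = 5.285 × 10^-3 mol
mass of LiOH = 5.624 × 10^-3 × 23.95 = 0.1347 g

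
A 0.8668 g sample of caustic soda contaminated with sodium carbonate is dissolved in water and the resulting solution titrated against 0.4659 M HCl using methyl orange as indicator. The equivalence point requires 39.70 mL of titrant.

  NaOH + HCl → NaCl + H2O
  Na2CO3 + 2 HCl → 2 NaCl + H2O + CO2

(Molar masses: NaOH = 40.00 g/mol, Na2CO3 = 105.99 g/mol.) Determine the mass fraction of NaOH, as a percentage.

40.27 %

n(HCl) = 0.03970 × 0.4659 = 0.01850 mol
Let x = n(NaOH), y = n(Na2CO3).
Titrant: 1x + 2y = 0.01850;  mass: 40.00x + 105.99y = 0.8668
Solving, x = 8.727 × 10^-3 mol, y = 4.885 × 10^-3 mol
mass of NaOH = 8.727 × 10^-3 × 40.00 = 0.3491 g
% NaOH = 0.3491 / 0.8668 × 100 = 40.27 %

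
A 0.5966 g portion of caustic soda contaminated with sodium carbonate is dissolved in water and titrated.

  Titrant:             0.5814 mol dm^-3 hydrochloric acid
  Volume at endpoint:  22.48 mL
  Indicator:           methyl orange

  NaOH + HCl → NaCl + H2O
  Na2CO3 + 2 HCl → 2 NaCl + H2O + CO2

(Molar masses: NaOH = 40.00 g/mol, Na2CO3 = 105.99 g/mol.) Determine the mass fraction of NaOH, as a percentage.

n(HCl) = 0.02248 × 0.5814 = 0.01307 mol
Let x = n(NaOH), y = n(Na2CO3).
Titrant: 1x + 2y = 0.01307;  mass: 40.00x + 105.99y = 0.5966
Solving, x = 7.390 × 10^-3 mol, y = 2.840 × 10^-3 mol
mass of NaOH = 7.390 × 10^-3 × 40.00 = 0.2956 g
% NaOH = 0.2956 / 0.5966 × 100 = 49.55 %

49.55 %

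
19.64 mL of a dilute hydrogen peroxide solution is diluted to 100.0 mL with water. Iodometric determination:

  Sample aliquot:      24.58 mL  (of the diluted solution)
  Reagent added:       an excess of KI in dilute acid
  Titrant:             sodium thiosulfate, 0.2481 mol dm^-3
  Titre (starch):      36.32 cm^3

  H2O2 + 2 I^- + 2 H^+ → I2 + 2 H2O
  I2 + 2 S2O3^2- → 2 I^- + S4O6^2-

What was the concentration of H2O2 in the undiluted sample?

n(S2O3^2-) = 0.03632 × 0.2481 = 9.011 × 10^-3 mol
n(I2) = n(S2O3^2-)/2 = 4.505 × 10^-3 mol
n(H2O2) in the aliquot = 4.505 × 10^-3 mol (1:1 ratio)
[H2O2]_dilute = 4.505 × 10^-3 / 0.02458 = 0.1833 mol/L
[H2O2]_original = 0.1833 × 100.0/19.64 = 0.9333 mol/L

0.9333 mol/L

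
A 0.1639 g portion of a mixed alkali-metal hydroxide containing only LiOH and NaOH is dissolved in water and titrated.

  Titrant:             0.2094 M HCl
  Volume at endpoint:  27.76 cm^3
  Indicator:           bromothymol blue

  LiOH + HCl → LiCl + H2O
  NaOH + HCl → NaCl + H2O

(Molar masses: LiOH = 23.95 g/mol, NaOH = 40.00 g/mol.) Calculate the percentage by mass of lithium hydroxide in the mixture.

62.47 %

n(HCl) = 0.02776 × 0.2094 = 5.813 × 10^-3 mol
Let x = n(LiOH), y = n(NaOH).
Titrant: 1x + 1y = 5.813 × 10^-3;  mass: 23.95x + 40.00y = 0.1639
Solving, x = 4.275 × 10^-3 mol, y = 1.538 × 10^-3 mol
mass of LiOH = 4.275 × 10^-3 × 23.95 = 0.1024 g
% LiOH = 0.1024 / 0.1639 × 100 = 62.47 %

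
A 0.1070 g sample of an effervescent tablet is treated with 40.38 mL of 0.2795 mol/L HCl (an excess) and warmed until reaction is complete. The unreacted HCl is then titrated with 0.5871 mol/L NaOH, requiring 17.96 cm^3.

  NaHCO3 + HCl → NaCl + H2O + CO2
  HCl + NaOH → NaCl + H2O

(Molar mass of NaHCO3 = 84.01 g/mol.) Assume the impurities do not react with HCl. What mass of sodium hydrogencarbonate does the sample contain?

n(HCl) added = 0.04038 × 0.2795 = 0.01129 mol
n(NaOH) used in back-titration = 0.01796 × 0.5871 = 0.01054 mol
n(HCl) left over = 0.01054 mol (1:1 ratio)
n(HCl) consumed by analyte = 0.01129 − 0.01054 = 7.419 × 10^-4 mol
n(NaHCO3) = 7.419 × 10^-4 mol (1:1 ratio)
mass of NaHCO3 = 7.419 × 10^-4 × 84.01 = 0.06233 g

0.06233 g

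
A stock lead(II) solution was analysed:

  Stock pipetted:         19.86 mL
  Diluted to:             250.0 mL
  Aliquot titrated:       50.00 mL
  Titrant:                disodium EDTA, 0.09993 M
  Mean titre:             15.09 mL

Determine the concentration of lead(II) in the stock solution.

Pb^2+ + EDTA^4- → [Pb(EDTA)]^2-
n(EDTA) = 0.01509 × 0.09993 = 1.508 × 10^-3 mol
n(Pb2+) in the aliquot = 1.508 × 10^-3 mol (1:1 ratio)
[Pb2+]_dilute = 1.508 × 10^-3 / 0.05000 = 0.03016 mol/L
Dilution factor = 250.0 / 19.86 = 12.59
[Pb2+]_stock = 0.03016 × 12.59 = 0.3796 mol/L

0.3796 M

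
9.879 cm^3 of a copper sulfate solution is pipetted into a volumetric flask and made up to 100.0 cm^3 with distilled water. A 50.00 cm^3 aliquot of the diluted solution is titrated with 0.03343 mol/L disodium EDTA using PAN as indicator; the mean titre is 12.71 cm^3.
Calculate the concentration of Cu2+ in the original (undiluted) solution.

Cu^2+ + EDTA^4- → [Cu(EDTA)]^2-
n(EDTA) = 0.01271 × 0.03343 = 4.249 × 10^-4 mol
n(Cu2+) in the aliquot = 4.249 × 10^-4 mol (1:1 ratio)
[Cu2+]_dilute = 4.249 × 10^-4 / 0.05000 = 0.008498 mol/L
Dilution factor = 100.0 / 9.879 = 10.12
[Cu2+]_stock = 0.008498 × 10.12 = 0.08602 mol/L

0.08602 mol/L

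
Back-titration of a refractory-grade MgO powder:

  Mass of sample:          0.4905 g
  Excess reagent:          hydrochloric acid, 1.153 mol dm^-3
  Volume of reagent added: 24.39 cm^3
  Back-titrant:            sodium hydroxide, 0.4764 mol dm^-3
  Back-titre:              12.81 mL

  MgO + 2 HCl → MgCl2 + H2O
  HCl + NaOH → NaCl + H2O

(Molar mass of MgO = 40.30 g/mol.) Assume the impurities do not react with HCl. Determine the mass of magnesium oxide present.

n(HCl) added = 0.02439 × 1.153 = 0.02812 mol
n(NaOH) used in back-titration = 0.01281 × 0.4764 = 6.103 × 10^-3 mol
n(HCl) left over = 6.103 × 10^-3 mol (1:1 ratio)
n(HCl) consumed by analyte = 0.02812 − 6.103 × 10^-3 = 0.02202 mol
From the 1:2 ratio, n(MgO) = 1/2 × 0.02202 = 0.01101 mol
mass of MgO = 0.01101 × 40.30 = 0.4437 g

0.4437 g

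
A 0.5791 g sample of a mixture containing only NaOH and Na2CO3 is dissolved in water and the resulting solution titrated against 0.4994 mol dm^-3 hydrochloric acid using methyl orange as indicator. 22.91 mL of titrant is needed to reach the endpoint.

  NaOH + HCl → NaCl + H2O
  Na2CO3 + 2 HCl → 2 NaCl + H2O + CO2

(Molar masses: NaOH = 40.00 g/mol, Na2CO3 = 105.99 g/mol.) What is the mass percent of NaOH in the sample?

14.47 %

n(HCl) = 0.02291 × 0.4994 = 0.01144 mol
Let x = n(NaOH), y = n(Na2CO3).
Titrant: 1x + 2y = 0.01144;  mass: 40.00x + 105.99y = 0.5791
Solving, x = 2.095 × 10^-3 mol, y = 4.673 × 10^-3 mol
mass of NaOH = 2.095 × 10^-3 × 40.00 = 0.08381 g
% NaOH = 0.08381 / 0.5791 × 100 = 14.47 %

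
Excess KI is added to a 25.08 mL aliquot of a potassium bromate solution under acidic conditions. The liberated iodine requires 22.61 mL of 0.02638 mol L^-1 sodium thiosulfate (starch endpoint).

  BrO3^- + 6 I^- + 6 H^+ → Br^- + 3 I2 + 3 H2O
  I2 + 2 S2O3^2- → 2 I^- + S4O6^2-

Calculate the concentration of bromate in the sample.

0.003964 mol/L

n(S2O3^2-) = 0.02261 × 0.02638 = 5.965 × 10^-4 mol
n(I2) = n(S2O3^2-)/2 = 2.982 × 10^-4 mol
From the 1:3 ratio, n(BrO3^-) in the aliquot = 1/3 × 2.982 × 10^-4 = 9.941 × 10^-5 mol
[BrO3^-] = 9.941 × 10^-5 / 0.02508 = 0.003964 mol/L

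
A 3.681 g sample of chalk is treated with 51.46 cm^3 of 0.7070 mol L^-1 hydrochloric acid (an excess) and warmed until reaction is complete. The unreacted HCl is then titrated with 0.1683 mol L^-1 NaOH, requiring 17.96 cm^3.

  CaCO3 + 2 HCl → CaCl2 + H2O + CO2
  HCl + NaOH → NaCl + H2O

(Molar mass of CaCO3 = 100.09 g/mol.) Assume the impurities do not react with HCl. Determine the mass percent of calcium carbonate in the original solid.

45.35 %

n(HCl) added = 0.05146 × 0.7070 = 0.03638 mol
n(NaOH) used in back-titration = 0.01796 × 0.1683 = 3.023 × 10^-3 mol
n(HCl) left over = 3.023 × 10^-3 mol (1:1 ratio)
n(HCl) consumed by analyte = 0.03638 − 3.023 × 10^-3 = 0.03336 mol
From the 1:2 ratio, n(CaCO3) = 1/2 × 0.03336 = 0.01668 mol
mass of CaCO3 = 0.01668 × 100.09 = 1.669 g
% CaCO3 = 1.669 / 3.681 × 100 = 45.35 %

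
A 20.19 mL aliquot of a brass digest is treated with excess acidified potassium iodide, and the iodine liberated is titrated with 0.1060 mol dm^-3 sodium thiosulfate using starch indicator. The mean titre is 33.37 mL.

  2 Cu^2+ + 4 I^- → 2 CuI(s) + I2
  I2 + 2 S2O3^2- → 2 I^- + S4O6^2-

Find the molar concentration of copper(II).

0.1752 mol/L

n(S2O3^2-) = 0.03337 × 0.1060 = 3.537 × 10^-3 mol
n(I2) = n(S2O3^2-)/2 = 1.769 × 10^-3 mol
From the 2:1 ratio, n(Cu2+) in the aliquot = 2/1 × 1.769 × 10^-3 = 3.537 × 10^-3 mol
[Cu2+] = 3.537 × 10^-3 / 0.02019 = 0.1752 mol/L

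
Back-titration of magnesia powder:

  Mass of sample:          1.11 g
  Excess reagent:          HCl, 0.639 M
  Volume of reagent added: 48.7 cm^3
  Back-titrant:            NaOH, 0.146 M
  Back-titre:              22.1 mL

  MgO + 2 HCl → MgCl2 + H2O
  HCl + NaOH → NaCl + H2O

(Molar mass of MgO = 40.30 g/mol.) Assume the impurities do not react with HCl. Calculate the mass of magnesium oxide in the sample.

n(HCl) added = 0.0487 × 0.639 = 0.0311 mol
n(NaOH) used in back-titration = 0.0221 × 0.146 = 3.23 × 10^-3 mol
n(HCl) left over = 3.23 × 10^-3 mol (1:1 ratio)
n(HCl) consumed by analyte = 0.0311 − 3.23 × 10^-3 = 0.0279 mol
From the 1:2 ratio, n(MgO) = 1/2 × 0.0279 = 0.0139 mol
mass of MgO = 0.0139 × 40.30 = 0.562 g

0.562 g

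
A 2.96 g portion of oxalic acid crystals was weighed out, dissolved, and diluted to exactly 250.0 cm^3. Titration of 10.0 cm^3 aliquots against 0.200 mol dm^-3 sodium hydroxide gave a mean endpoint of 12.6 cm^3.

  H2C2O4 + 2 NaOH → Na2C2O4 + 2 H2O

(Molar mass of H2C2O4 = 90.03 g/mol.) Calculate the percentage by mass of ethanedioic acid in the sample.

95.8 %

n(NaOH) per titration = 0.0126 × 0.200 = 2.52 × 10^-3 mol
From the 1:2 ratio, n(H2C2O4) in each aliquot = 1/2 × 2.52 × 10^-3 = 1.26 × 10^-3 mol
n(H2C2O4) in the whole flask = 1.26 × 10^-3 × 250.0/10.0 = 0.0315 mol
mass of H2C2O4 = 0.0315 × 90.03 = 2.84 g
% H2C2O4 = 2.84 / 2.96 × 100 = 95.8 %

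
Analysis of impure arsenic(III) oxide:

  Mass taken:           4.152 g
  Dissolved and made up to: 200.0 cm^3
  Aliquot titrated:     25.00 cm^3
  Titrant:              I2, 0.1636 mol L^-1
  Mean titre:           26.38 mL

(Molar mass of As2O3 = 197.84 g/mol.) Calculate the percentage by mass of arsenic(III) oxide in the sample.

As2O3 + 2 I2 + 2 H2O → As2O5 + 4 HI
n(I2) per titration = 0.02638 × 0.1636 = 4.316 × 10^-3 mol
From the 1:2 ratio, n(As2O3) in each aliquot = 1/2 × 4.316 × 10^-3 = 2.158 × 10^-3 mol
n(As2O3) in the whole flask = 2.158 × 10^-3 × 200.0/25.00 = 0.01726 mol
mass of As2O3 = 0.01726 × 197.84 = 3.415 g
% As2O3 = 3.415 / 4.152 × 100 = 82.26 %

82.26 %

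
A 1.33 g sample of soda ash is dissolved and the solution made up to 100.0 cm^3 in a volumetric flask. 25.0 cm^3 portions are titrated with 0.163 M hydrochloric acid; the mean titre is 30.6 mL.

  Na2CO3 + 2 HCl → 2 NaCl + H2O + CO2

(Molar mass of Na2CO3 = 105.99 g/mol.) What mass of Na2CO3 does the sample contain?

1.06 g

n(HCl) per titration = 0.0306 × 0.163 = 4.99 × 10^-3 mol
From the 1:2 ratio, n(Na2CO3) in each aliquot = 1/2 × 4.99 × 10^-3 = 2.49 × 10^-3 mol
n(Na2CO3) in the whole flask = 2.49 × 10^-3 × 100.0/25.0 = 9.98 × 10^-3 mol
mass of Na2CO3 = 9.98 × 10^-3 × 105.99 = 1.06 g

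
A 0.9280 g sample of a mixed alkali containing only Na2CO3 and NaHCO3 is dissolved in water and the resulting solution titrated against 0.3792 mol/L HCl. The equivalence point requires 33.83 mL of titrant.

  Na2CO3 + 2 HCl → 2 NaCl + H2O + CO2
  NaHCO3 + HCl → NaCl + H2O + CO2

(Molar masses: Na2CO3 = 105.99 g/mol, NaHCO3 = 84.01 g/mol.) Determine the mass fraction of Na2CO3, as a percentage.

27.57 %

n(HCl) = 0.03383 × 0.3792 = 0.01283 mol
Let x = n(Na2CO3), y = n(NaHCO3).
Titrant: 2x + 1y = 0.01283;  mass: 105.99x + 84.01y = 0.9280
Solving, x = 2.413 × 10^-3 mol, y = 8.001 × 10^-3 mol
mass of Na2CO3 = 2.413 × 10^-3 × 105.99 = 0.2558 g
% Na2CO3 = 0.2558 / 0.9280 × 100 = 27.57 %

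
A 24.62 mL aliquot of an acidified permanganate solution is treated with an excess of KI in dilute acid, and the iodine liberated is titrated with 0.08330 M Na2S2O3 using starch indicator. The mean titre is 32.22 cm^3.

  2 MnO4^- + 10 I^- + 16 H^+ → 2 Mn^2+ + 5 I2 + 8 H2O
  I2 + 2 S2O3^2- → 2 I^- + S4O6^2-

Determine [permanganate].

n(S2O3^2-) = 0.03222 × 0.08330 = 2.684 × 10^-3 mol
n(I2) = n(S2O3^2-)/2 = 1.342 × 10^-3 mol
From the 2:5 ratio, n(MnO4^-) in the aliquot = 2/5 × 1.342 × 10^-3 = 5.368 × 10^-4 mol
[MnO4^-] = 5.368 × 10^-4 / 0.02462 = 0.02180 mol/L

0.02180 M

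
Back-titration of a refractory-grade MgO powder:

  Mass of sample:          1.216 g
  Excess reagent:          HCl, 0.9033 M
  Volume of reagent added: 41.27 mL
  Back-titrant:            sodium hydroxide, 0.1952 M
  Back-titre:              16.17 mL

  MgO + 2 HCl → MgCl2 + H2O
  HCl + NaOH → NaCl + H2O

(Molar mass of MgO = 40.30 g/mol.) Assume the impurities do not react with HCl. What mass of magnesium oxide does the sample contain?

0.6876 g

n(HCl) added = 0.04127 × 0.9033 = 0.03728 mol
n(NaOH) used in back-titration = 0.01617 × 0.1952 = 3.156 × 10^-3 mol
n(HCl) left over = 3.156 × 10^-3 mol (1:1 ratio)
n(HCl) consumed by analyte = 0.03728 − 3.156 × 10^-3 = 0.03412 mol
From the 1:2 ratio, n(MgO) = 1/2 × 0.03412 = 0.01706 mol
mass of MgO = 0.01706 × 40.30 = 0.6876 g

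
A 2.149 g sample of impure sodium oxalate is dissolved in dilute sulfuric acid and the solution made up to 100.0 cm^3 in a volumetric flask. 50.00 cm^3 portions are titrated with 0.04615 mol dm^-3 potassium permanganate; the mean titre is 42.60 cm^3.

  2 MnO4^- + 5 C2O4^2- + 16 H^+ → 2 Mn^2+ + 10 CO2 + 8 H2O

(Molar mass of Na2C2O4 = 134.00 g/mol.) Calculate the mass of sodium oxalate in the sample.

1.317 g

n(KMnO4) per titration = 0.04260 × 0.04615 = 1.966 × 10^-3 mol
From the 5:2 ratio, n(Na2C2O4) in each aliquot = 5/2 × 1.966 × 10^-3 = 4.915 × 10^-3 mol
n(Na2C2O4) in the whole flask = 4.915 × 10^-3 × 100.0/50.00 = 9.830 × 10^-3 mol
mass of Na2C2O4 = 9.830 × 10^-3 × 134.00 = 1.317 g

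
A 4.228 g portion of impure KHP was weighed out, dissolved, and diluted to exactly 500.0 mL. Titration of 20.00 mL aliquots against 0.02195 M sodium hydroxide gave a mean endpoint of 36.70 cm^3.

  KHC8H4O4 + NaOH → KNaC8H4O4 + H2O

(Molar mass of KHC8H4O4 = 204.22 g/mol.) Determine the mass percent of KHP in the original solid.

n(NaOH) per titration = 0.03670 × 0.02195 = 8.056 × 10^-4 mol
n(KHC8H4O4) in each aliquot = 8.056 × 10^-4 mol (1:1 ratio)
n(KHC8H4O4) in the whole flask = 8.056 × 10^-4 × 500.0/20.00 = 0.02014 mol
mass of KHC8H4O4 = 0.02014 × 204.22 = 4.113 g
% KHC8H4O4 = 4.113 / 4.228 × 100 = 97.28 %

97.28 %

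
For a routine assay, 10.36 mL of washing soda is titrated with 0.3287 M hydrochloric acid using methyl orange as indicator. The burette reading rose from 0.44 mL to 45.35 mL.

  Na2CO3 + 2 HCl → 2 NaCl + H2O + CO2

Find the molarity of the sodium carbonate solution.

n(HCl) = 0.04491 L × 0.3287 mol/L = 0.01476 mol
From the 1:2 mole ratio, n(Na2CO3) = 1/2 × 0.01476 = 7.381 × 10^-3 mol
[Na2CO3] = 7.381 × 10^-3 mol / 0.01036 L = 0.7124 mol/L

0.7124 M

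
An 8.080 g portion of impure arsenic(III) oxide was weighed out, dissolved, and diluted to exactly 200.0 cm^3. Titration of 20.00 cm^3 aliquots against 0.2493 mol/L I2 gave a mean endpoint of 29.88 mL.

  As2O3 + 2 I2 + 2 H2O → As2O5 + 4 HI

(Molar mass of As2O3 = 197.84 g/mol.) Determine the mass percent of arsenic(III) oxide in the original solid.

n(I2) per titration = 0.02988 × 0.2493 = 7.449 × 10^-3 mol
From the 1:2 ratio, n(As2O3) in each aliquot = 1/2 × 7.449 × 10^-3 = 3.725 × 10^-3 mol
n(As2O3) in the whole flask = 3.725 × 10^-3 × 200.0/20.00 = 0.03725 mol
mass of As2O3 = 0.03725 × 197.84 = 7.369 g
% As2O3 = 7.369 / 8.080 × 100 = 91.20 %

91.20 %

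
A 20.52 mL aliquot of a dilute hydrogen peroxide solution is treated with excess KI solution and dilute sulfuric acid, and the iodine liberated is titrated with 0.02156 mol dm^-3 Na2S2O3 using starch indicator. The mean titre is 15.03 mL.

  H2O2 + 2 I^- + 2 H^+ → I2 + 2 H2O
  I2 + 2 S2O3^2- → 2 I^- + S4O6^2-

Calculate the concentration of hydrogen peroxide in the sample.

0.007896 mol/L

n(S2O3^2-) = 0.01503 × 0.02156 = 3.240 × 10^-4 mol
n(I2) = n(S2O3^2-)/2 = 1.620 × 10^-4 mol
n(H2O2) in the aliquot = 1.620 × 10^-4 mol (1:1 ratio)
[H2O2] = 1.620 × 10^-4 / 0.02052 = 0.007896 mol/L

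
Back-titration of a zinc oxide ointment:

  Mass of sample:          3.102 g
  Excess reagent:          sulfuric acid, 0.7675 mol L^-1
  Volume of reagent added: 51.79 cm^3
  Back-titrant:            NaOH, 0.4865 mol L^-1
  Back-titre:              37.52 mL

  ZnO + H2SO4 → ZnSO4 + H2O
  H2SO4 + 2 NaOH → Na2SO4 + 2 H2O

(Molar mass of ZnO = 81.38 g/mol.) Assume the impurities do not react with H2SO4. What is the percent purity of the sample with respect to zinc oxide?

80.34 %

n(H2SO4) added = 0.05179 × 0.7675 = 0.03975 mol
n(NaOH) used in back-titration = 0.03752 × 0.4865 = 0.01825 mol
From the 1:2 ratio, n(H2SO4) left over = 1/2 × 0.01825 = 9.127 × 10^-3 mol
n(H2SO4) consumed by analyte = 0.03975 − 9.127 × 10^-3 = 0.03062 mol
n(ZnO) = 0.03062 mol (1:1 ratio)
mass of ZnO = 0.03062 × 81.38 = 2.492 g
% ZnO = 2.492 / 3.102 × 100 = 80.34 %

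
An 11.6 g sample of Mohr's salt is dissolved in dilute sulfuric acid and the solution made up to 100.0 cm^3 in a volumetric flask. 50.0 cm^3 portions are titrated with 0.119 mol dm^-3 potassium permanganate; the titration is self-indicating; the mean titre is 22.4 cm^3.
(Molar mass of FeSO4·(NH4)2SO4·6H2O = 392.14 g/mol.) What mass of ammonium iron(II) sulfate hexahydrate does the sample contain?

MnO4^- + 5 Fe^2+ + 8 H^+ → Mn^2+ + 5 Fe^3+ + 4 H2O
n(KMnO4) per titration = 0.0224 × 0.119 = 2.67 × 10^-3 mol
From the 5:1 ratio, n(FeSO4·(NH4)2SO4·6H2O) in each aliquot = 5/1 × 2.67 × 10^-3 = 0.0133 mol
n(FeSO4·(NH4)2SO4·6H2O) in the whole flask = 0.0133 × 100.0/50.0 = 0.0267 mol
mass of FeSO4·(NH4)2SO4·6H2O = 0.0267 × 392.14 = 10.5 g

10.5 g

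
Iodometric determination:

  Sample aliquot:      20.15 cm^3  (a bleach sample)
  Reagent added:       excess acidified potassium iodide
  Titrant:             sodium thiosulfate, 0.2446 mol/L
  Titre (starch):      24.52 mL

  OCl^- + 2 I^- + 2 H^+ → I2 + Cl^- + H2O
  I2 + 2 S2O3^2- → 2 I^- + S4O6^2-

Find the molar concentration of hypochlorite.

n(S2O3^2-) = 0.02452 × 0.2446 = 5.998 × 10^-3 mol
n(I2) = n(S2O3^2-)/2 = 2.999 × 10^-3 mol
n(OCl^-) in the aliquot = 2.999 × 10^-3 mol (1:1 ratio)
[OCl^-] = 2.999 × 10^-3 / 0.02015 = 0.1488 mol/L

0.1488 mol/L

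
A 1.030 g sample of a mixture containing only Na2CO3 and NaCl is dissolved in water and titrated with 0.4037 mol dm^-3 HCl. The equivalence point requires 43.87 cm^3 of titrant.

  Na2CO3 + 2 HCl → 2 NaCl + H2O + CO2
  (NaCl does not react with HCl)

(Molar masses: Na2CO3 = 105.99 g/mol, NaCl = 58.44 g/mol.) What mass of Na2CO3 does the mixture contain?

n(HCl) = 0.04387 × 0.4037 = 0.01771 mol
Let x = n(Na2CO3), y = n(NaCl).
Titrant: 2x = 0.01771;  mass: 105.99x + 58.44y = 1.030
Solving, x = 8.855 × 10^-3 mol, y = 1.565 × 10^-3 mol
mass of Na2CO3 = 8.855 × 10^-3 × 105.99 = 0.9386 g

0.9386 g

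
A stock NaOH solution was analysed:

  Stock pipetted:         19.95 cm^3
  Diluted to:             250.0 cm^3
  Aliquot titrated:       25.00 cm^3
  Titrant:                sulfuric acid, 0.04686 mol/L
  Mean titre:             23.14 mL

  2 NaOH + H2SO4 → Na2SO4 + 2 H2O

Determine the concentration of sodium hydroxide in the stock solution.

n(H2SO4) = 0.02314 × 0.04686 = 1.084 × 10^-3 mol
From the 2:1 ratio, n(NaOH) in the aliquot = 2/1 × 1.084 × 10^-3 = 2.169 × 10^-3 mol
[NaOH]_dilute = 2.169 × 10^-3 / 0.02500 = 0.08675 mol/L
Dilution factor = 250.0 / 19.95 = 12.53
[NaOH]_stock = 0.08675 × 12.53 = 1.087 mol/L

1.087 mol/L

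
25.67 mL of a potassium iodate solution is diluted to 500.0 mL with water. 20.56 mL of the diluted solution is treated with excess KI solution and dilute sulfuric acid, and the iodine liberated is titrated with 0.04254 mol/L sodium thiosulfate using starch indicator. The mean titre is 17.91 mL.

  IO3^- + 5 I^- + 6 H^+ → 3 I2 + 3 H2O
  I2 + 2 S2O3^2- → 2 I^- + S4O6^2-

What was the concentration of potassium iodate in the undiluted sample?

n(S2O3^2-) = 0.01791 × 0.04254 = 7.619 × 10^-4 mol
n(I2) = n(S2O3^2-)/2 = 3.809 × 10^-4 mol
From the 1:3 ratio, n(IO3^-) in the aliquot = 1/3 × 3.809 × 10^-4 = 1.270 × 10^-4 mol
[IO3^-]_dilute = 1.270 × 10^-4 / 0.02056 = 0.006176 mol/L
[IO3^-]_original = 0.006176 × 500.0/25.67 = 0.1203 mol/L

0.1203 mol/L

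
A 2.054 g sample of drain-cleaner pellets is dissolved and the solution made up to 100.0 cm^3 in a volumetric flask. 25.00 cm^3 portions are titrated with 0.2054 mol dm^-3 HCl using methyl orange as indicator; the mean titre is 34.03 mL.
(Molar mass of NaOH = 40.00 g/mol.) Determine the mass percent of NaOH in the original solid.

54.45 %

NaOH + HCl → NaCl + H2O
n(HCl) per titration = 0.03403 × 0.2054 = 6.990 × 10^-3 mol
n(NaOH) in each aliquot = 6.990 × 10^-3 mol (1:1 ratio)
n(NaOH) in the whole flask = 6.990 × 10^-3 × 100.0/25.00 = 0.02796 mol
mass of NaOH = 0.02796 × 40.00 = 1.118 g
% NaOH = 1.118 / 2.054 × 100 = 54.45 %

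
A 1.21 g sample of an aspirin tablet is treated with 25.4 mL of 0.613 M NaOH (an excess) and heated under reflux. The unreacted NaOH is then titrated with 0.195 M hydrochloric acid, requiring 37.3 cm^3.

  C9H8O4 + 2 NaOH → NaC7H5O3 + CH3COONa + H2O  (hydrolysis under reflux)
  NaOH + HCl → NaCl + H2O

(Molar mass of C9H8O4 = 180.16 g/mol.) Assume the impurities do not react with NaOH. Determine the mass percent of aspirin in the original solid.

61.8 %

n(NaOH) added = 0.0254 × 0.613 = 0.0156 mol
n(HCl) used in back-titration = 0.0373 × 0.195 = 7.27 × 10^-3 mol
n(NaOH) left over = 7.27 × 10^-3 mol (1:1 ratio)
n(NaOH) consumed by analyte = 0.0156 − 7.27 × 10^-3 = 8.30 × 10^-3 mol
From the 1:2 ratio, n(C9H8O4) = 1/2 × 8.30 × 10^-3 = 4.15 × 10^-3 mol
mass of C9H8O4 = 4.15 × 10^-3 × 180.16 = 0.747 g
% C9H8O4 = 0.747 / 1.21 × 100 = 61.8 %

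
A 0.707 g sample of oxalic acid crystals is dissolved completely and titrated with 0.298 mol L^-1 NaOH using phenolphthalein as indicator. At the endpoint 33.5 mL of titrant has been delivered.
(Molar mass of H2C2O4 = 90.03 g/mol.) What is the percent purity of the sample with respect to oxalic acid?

63.6 %

H2C2O4 + 2 NaOH → Na2C2O4 + 2 H2O
n(NaOH) = 0.0335 L × 0.298 mol/L = 9.98 × 10^-3 mol
From the 1:2 ratio, n(H2C2O4) = 1/2 × 9.98 × 10^-3 = 4.99 × 10^-3 mol
mass of H2C2O4 = 4.99 × 10^-3 × 90.03 g/mol = 0.449 g
% H2C2O4 = 0.449 / 0.707 × 100 = 63.6 %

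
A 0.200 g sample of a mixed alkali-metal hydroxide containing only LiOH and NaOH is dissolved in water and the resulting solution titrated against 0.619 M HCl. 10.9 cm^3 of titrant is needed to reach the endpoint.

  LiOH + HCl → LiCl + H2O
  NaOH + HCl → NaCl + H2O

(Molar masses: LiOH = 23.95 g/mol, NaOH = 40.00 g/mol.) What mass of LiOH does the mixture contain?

n(HCl) = 0.0109 × 0.619 = 6.75 × 10^-3 mol
Let x = n(LiOH), y = n(NaOH).
Titrant: 1x + 1y = 6.75 × 10^-3;  mass: 23.95x + 40.00y = 0.200
Solving, x = 4.35 × 10^-3 mol, y = 2.39 × 10^-3 mol
mass of LiOH = 4.35 × 10^-3 × 23.95 = 0.104 g

0.104 g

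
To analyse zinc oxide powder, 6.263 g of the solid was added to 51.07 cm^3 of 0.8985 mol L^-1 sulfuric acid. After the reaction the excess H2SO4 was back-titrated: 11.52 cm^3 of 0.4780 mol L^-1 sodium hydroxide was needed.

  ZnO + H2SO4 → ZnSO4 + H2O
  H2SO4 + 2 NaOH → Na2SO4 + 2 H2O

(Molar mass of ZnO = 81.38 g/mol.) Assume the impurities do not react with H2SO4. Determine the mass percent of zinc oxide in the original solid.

56.05 %

n(H2SO4) added = 0.05107 × 0.8985 = 0.04589 mol
n(NaOH) used in back-titration = 0.01152 × 0.4780 = 5.507 × 10^-3 mol
From the 1:2 ratio, n(H2SO4) left over = 1/2 × 5.507 × 10^-3 = 2.753 × 10^-3 mol
n(H2SO4) consumed by analyte = 0.04589 − 2.753 × 10^-3 = 0.04313 mol
n(ZnO) = 0.04313 mol (1:1 ratio)
mass of ZnO = 0.04313 × 81.38 = 3.510 g
% ZnO = 3.510 / 6.263 × 100 = 56.05 %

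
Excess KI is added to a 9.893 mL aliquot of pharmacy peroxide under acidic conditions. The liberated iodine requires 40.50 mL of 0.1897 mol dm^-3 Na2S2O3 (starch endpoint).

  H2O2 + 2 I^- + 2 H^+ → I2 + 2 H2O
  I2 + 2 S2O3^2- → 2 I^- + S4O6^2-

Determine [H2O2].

0.3883 mol/L

n(S2O3^2-) = 0.04050 × 0.1897 = 7.683 × 10^-3 mol
n(I2) = n(S2O3^2-)/2 = 3.841 × 10^-3 mol
n(H2O2) in the aliquot = 3.841 × 10^-3 mol (1:1 ratio)
[H2O2] = 3.841 × 10^-3 / 0.009893 = 0.3883 mol/L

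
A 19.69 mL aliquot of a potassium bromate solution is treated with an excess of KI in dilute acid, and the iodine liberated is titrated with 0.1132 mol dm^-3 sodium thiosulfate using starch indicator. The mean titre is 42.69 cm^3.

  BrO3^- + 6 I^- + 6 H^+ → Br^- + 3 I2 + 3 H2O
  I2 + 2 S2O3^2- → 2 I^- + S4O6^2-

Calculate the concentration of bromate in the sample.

0.04090 mol/L

n(S2O3^2-) = 0.04269 × 0.1132 = 4.833 × 10^-3 mol
n(I2) = n(S2O3^2-)/2 = 2.416 × 10^-3 mol
From the 1:3 ratio, n(BrO3^-) in the aliquot = 1/3 × 2.416 × 10^-3 = 8.054 × 10^-4 mol
[BrO3^-] = 8.054 × 10^-4 / 0.01969 = 0.04090 mol/L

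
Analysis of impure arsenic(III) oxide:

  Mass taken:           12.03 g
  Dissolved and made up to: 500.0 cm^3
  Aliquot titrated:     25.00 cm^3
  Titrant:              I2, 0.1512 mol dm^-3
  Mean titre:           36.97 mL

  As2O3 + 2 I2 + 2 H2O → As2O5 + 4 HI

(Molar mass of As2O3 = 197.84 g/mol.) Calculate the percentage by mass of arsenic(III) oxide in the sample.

n(I2) per titration = 0.03697 × 0.1512 = 5.590 × 10^-3 mol
From the 1:2 ratio, n(As2O3) in each aliquot = 1/2 × 5.590 × 10^-3 = 2.795 × 10^-3 mol
n(As2O3) in the whole flask = 2.795 × 10^-3 × 500.0/25.00 = 0.05590 mol
mass of As2O3 = 0.05590 × 197.84 = 11.06 g
% As2O3 = 11.06 / 12.03 × 100 = 91.93 %

91.93 %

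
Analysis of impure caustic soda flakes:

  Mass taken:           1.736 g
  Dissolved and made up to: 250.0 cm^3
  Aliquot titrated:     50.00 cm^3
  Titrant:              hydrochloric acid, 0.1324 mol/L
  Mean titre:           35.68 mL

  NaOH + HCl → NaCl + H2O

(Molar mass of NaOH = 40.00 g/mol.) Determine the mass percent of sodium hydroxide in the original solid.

n(HCl) per titration = 0.03568 × 0.1324 = 4.724 × 10^-3 mol
n(NaOH) in each aliquot = 4.724 × 10^-3 mol (1:1 ratio)
n(NaOH) in the whole flask = 4.724 × 10^-3 × 250.0/50.00 = 0.02362 mol
mass of NaOH = 0.02362 × 40.00 = 0.9448 g
% NaOH = 0.9448 / 1.736 × 100 = 54.42 %

54.42 %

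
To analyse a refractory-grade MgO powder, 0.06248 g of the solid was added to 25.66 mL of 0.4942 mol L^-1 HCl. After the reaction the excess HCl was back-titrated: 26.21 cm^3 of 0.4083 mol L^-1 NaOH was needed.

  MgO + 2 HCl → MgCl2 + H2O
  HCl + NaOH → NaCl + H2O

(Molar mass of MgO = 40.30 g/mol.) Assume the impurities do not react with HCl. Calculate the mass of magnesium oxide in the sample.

n(HCl) added = 0.02566 × 0.4942 = 0.01268 mol
n(NaOH) used in back-titration = 0.02621 × 0.4083 = 0.01070 mol
n(HCl) left over = 0.01070 mol (1:1 ratio)
n(HCl) consumed by analyte = 0.01268 − 0.01070 = 1.980 × 10^-3 mol
From the 1:2 ratio, n(MgO) = 1/2 × 1.980 × 10^-3 = 9.898 × 10^-4 mol
mass of MgO = 9.898 × 10^-4 × 40.30 = 0.03989 g

0.03989 g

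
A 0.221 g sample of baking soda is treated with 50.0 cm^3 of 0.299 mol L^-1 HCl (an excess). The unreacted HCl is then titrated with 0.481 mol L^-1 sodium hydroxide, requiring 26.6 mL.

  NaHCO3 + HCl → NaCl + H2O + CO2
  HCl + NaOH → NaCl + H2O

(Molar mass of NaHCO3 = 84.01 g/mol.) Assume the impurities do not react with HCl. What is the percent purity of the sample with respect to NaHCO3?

n(HCl) added = 0.0500 × 0.299 = 0.0149 mol
n(NaOH) used in back-titration = 0.0266 × 0.481 = 0.0128 mol
n(HCl) left over = 0.0128 mol (1:1 ratio)
n(HCl) consumed by analyte = 0.0149 − 0.0128 = 2.16 × 10^-3 mol
n(NaHCO3) = 2.16 × 10^-3 mol (1:1 ratio)
mass of NaHCO3 = 2.16 × 10^-3 × 84.01 = 0.181 g
% NaHCO3 = 0.181 / 0.221 × 100 = 81.9 %

81.9 %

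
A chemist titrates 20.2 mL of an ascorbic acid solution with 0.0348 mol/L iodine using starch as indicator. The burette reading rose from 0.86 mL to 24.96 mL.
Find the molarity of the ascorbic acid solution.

C6H8O6 + I2 → C6H6O6 + 2 HI
n(I2) = 0.0241 L × 0.0348 mol/L = 8.39 × 10^-4 mol
n(C6H8O6) = 8.39 × 10^-4 mol (1:1 mole ratio)
[C6H8O6] = 8.39 × 10^-4 mol / 0.0202 L = 0.0415 mol/L

0.0415 mol/L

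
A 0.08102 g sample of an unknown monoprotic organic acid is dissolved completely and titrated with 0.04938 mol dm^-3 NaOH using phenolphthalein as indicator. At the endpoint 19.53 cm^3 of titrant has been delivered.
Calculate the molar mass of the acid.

84.01 g/mol

n(NaOH) = 0.01953 L × 0.04938 mol/L = 9.644 × 10^-4 mol
n(HA) = 9.644 × 10^-4 mol (1:1 ratio)
M = m / n = 0.08102 g / 9.644 × 10^-4 mol = 84.01 g/mol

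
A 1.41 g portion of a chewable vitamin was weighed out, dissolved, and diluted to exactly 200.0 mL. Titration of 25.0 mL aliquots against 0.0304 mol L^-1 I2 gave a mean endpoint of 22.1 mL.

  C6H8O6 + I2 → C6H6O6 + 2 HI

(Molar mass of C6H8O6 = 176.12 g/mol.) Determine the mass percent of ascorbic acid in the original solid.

n(I2) per titration = 0.0221 × 0.0304 = 6.72 × 10^-4 mol
n(C6H8O6) in each aliquot = 6.72 × 10^-4 mol (1:1 ratio)
n(C6H8O6) in the whole flask = 6.72 × 10^-4 × 200.0/25.0 = 5.37 × 10^-3 mol
mass of C6H8O6 = 5.37 × 10^-3 × 176.12 = 0.947 g
% C6H8O6 = 0.947 / 1.41 × 100 = 67.1 %

67.1 %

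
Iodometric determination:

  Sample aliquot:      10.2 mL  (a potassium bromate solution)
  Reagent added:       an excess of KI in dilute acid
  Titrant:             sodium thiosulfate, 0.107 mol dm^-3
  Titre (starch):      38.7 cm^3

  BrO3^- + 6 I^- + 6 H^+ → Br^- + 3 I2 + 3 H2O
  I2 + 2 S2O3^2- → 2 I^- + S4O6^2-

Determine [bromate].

n(S2O3^2-) = 0.0387 × 0.107 = 4.14 × 10^-3 mol
n(I2) = n(S2O3^2-)/2 = 2.07 × 10^-3 mol
From the 1:3 ratio, n(BrO3^-) in the aliquot = 1/3 × 2.07 × 10^-3 = 6.90 × 10^-4 mol
[BrO3^-] = 6.90 × 10^-4 / 0.0102 = 0.0677 mol/L

0.0677 mol/L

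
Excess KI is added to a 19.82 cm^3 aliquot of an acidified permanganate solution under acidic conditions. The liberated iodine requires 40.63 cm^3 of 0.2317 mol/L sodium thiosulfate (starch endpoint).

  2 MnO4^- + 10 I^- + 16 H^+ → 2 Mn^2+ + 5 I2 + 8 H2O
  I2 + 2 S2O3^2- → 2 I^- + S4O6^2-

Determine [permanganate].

n(S2O3^2-) = 0.04063 × 0.2317 = 9.414 × 10^-3 mol
n(I2) = n(S2O3^2-)/2 = 4.707 × 10^-3 mol
From the 2:5 ratio, n(MnO4^-) in the aliquot = 2/5 × 4.707 × 10^-3 = 1.883 × 10^-3 mol
[MnO4^-] = 1.883 × 10^-3 / 0.01982 = 0.09499 mol/L

0.09499 mol/L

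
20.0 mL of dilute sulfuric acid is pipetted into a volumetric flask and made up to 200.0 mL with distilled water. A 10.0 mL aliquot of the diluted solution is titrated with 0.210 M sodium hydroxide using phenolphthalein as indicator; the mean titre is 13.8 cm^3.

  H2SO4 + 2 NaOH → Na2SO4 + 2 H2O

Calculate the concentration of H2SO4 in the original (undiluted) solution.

n(NaOH) = 0.0138 × 0.210 = 2.90 × 10^-3 mol
From the 1:2 ratio, n(H2SO4) in the aliquot = 1/2 × 2.90 × 10^-3 = 1.45 × 10^-3 mol
[H2SO4]_dilute = 1.45 × 10^-3 / 0.0100 = 0.145 mol/L
Dilution factor = 200.0 / 20.0 = 10.00
[H2SO4]_stock = 0.145 × 10.00 = 1.45 mol/L

1.45 M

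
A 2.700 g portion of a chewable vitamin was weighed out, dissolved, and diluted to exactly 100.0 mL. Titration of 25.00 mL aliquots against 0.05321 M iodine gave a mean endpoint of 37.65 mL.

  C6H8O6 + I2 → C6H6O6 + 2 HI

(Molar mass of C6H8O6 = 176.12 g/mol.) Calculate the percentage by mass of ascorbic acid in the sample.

52.27 %

n(I2) per titration = 0.03765 × 0.05321 = 2.003 × 10^-3 mol
n(C6H8O6) in each aliquot = 2.003 × 10^-3 mol (1:1 ratio)
n(C6H8O6) in the whole flask = 2.003 × 10^-3 × 100.0/25.00 = 8.013 × 10^-3 mol
mass of C6H8O6 = 8.013 × 10^-3 × 176.12 = 1.411 g
% C6H8O6 = 1.411 / 2.700 × 100 = 52.27 %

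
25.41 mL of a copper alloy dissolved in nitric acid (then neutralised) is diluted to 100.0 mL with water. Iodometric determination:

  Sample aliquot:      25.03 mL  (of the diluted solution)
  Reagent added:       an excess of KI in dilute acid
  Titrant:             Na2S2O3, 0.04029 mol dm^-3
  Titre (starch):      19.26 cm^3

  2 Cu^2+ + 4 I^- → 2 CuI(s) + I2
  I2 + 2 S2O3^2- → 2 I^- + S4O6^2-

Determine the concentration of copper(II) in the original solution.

n(S2O3^2-) = 0.01926 × 0.04029 = 7.760 × 10^-4 mol
n(I2) = n(S2O3^2-)/2 = 3.880 × 10^-4 mol
From the 2:1 ratio, n(Cu2+) in the aliquot = 2/1 × 3.880 × 10^-4 = 7.760 × 10^-4 mol
[Cu2+]_dilute = 7.760 × 10^-4 / 0.02503 = 0.03100 mol/L
[Cu2+]_original = 0.03100 × 100.0/25.41 = 0.1220 mol/L

0.1220 mol/L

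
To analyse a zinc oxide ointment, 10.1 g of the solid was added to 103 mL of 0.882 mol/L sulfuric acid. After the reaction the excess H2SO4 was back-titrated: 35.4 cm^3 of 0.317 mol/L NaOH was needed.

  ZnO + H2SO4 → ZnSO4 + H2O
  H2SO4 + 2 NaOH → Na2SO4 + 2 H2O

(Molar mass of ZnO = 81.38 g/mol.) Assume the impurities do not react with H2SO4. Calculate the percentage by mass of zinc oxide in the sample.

n(H2SO4) added = 0.103 × 0.882 = 0.0908 mol
n(NaOH) used in back-titration = 0.0354 × 0.317 = 0.0112 mol
From the 1:2 ratio, n(H2SO4) left over = 1/2 × 0.0112 = 5.61 × 10^-3 mol
n(H2SO4) consumed by analyte = 0.0908 − 5.61 × 10^-3 = 0.0852 mol
n(ZnO) = 0.0852 mol (1:1 ratio)
mass of ZnO = 0.0852 × 81.38 = 6.94 g
% ZnO = 6.94 / 10.1 × 100 = 68.7 %

68.7 %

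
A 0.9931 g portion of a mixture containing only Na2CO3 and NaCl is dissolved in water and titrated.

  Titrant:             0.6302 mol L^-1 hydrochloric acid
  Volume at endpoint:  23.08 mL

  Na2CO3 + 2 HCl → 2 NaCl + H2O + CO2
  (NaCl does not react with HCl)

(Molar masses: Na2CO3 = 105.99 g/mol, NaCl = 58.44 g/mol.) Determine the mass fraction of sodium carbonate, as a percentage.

n(HCl) = 0.02308 × 0.6302 = 0.01455 mol
Let x = n(Na2CO3), y = n(NaCl).
Titrant: 2x = 0.01455;  mass: 105.99x + 58.44y = 0.9931
Solving, x = 7.273 × 10^-3 mol, y = 3.804 × 10^-3 mol
mass of Na2CO3 = 7.273 × 10^-3 × 105.99 = 0.7708 g
% Na2CO3 = 0.7708 / 0.9931 × 100 = 77.62 %

77.62 %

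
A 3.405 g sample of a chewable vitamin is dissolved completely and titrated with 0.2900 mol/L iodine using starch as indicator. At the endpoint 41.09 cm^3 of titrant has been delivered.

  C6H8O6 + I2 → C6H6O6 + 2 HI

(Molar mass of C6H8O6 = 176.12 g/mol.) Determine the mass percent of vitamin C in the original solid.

61.63 %

n(I2) = 0.04109 L × 0.2900 mol/L = 0.01192 mol
n(C6H8O6) = 0.01192 mol (1:1 ratio)
mass of C6H8O6 = 0.01192 × 176.12 g/mol = 2.099 g
% C6H8O6 = 2.099 / 3.405 × 100 = 61.63 %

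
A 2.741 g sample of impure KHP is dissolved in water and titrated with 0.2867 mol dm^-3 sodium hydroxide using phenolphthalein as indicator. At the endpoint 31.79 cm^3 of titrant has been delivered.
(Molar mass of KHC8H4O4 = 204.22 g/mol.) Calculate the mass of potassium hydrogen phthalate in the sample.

1.861 g

KHC8H4O4 + NaOH → KNaC8H4O4 + H2O
n(NaOH) = 0.03179 L × 0.2867 mol/L = 9.114 × 10^-3 mol
n(KHC8H4O4) = 9.114 × 10^-3 mol (1:1 ratio)
mass of KHC8H4O4 = 9.114 × 10^-3 × 204.22 g/mol = 1.861 g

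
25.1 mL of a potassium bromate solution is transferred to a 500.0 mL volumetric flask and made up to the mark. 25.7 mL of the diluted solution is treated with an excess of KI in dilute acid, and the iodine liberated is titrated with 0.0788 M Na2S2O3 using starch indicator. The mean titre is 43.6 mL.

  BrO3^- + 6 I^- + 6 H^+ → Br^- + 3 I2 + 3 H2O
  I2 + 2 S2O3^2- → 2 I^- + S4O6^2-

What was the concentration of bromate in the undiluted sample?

n(S2O3^2-) = 0.0436 × 0.0788 = 3.44 × 10^-3 mol
n(I2) = n(S2O3^2-)/2 = 1.72 × 10^-3 mol
From the 1:3 ratio, n(BrO3^-) in the aliquot = 1/3 × 1.72 × 10^-3 = 5.73 × 10^-4 mol
[BrO3^-]_dilute = 5.73 × 10^-4 / 0.0257 = 0.0223 mol/L
[BrO3^-]_original = 0.0223 × 500.0/25.1 = 0.444 mol/L

0.444 M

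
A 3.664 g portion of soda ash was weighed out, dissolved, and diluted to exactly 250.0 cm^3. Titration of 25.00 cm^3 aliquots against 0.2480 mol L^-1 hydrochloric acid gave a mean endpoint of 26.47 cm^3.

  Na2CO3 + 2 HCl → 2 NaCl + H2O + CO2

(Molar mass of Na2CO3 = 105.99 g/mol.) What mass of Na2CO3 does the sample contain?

n(HCl) per titration = 0.02647 × 0.2480 = 6.565 × 10^-3 mol
From the 1:2 ratio, n(Na2CO3) in each aliquot = 1/2 × 6.565 × 10^-3 = 3.282 × 10^-3 mol
n(Na2CO3) in the whole flask = 3.282 × 10^-3 × 250.0/25.00 = 0.03282 mol
mass of Na2CO3 = 0.03282 × 105.99 = 3.479 g

3.479 g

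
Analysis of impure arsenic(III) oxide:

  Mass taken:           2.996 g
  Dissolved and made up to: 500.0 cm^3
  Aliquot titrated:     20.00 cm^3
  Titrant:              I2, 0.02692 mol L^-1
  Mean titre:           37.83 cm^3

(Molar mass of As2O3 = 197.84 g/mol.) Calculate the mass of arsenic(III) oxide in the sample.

As2O3 + 2 I2 + 2 H2O → As2O5 + 4 HI
n(I2) per titration = 0.03783 × 0.02692 = 1.018 × 10^-3 mol
From the 1:2 ratio, n(As2O3) in each aliquot = 1/2 × 1.018 × 10^-3 = 5.092 × 10^-4 mol
n(As2O3) in the whole flask = 5.092 × 10^-4 × 500.0/20.00 = 0.01273 mol
mass of As2O3 = 0.01273 × 197.84 = 2.518 g

2.518 g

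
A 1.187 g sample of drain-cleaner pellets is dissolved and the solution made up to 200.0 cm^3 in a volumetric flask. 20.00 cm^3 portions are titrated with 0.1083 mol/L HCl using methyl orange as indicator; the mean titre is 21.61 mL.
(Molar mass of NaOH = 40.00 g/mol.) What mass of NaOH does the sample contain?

NaOH + HCl → NaCl + H2O
n(HCl) per titration = 0.02161 × 0.1083 = 2.340 × 10^-3 mol
n(NaOH) in each aliquot = 2.340 × 10^-3 mol (1:1 ratio)
n(NaOH) in the whole flask = 2.340 × 10^-3 × 200.0/20.00 = 0.02340 mol
mass of NaOH = 0.02340 × 40.00 = 0.9361 g

0.9361 g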